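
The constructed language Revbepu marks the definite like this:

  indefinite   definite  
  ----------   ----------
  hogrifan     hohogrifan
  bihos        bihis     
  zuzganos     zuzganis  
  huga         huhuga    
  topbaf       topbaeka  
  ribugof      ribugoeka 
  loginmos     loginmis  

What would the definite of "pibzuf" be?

ribugof and zuzganos both have last vowel 'o' yet inflect differently (ribugoeka, zuzganis), so the last vowel is not what conditions the rule; the final letter is.
"pibzuf" ends in -f. The stems ending in -f (ribugof → ribugoeka, topbaf → topbaeka) drop the final letter and add -eka.
So pibzuf → pibzueka.

pibzueka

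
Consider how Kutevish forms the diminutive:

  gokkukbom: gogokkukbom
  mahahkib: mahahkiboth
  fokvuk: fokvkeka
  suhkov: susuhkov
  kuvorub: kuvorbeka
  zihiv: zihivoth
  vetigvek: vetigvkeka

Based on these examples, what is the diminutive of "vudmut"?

vudmteka

suhkov and zihiv both end in -v yet inflect differently (susuhkov, zihivoth), so the final letter is not what conditions the rule; the last vowel is.
"vudmut" has last vowel 'u'. The stems whose last vowel is 'u' (kuvorub → kuvorbeka, fokvuk → fokvkeka) delete the last vowel and add -eka.
The other patterns: stems whose last vowel is 'o' repeat the first consonant+vowel as a prefix; stems whose last vowel is 'i' add -oth.
So vudmut → vudmteka.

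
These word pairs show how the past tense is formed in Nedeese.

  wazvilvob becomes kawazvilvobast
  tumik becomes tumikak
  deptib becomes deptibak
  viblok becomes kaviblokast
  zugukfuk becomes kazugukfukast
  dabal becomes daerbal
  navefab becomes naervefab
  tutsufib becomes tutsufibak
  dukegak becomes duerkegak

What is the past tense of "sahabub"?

kasahabubast

zugukfuk and tumik both end in -k yet inflect differently (kazugukfukast, tumikak), so the final letter is not what conditions the rule; the last vowel is.
"sahabub" has last vowel 'u'. The one such stem in the data (zugukfuk → kazugukfukast) adds ka- … -ast around the stem, so the same rule applies.
The other patterns: stems whose last vowel is 'i' add -ak; stems whose last vowel is 'a' insert -er- after the first vowel.
So sahabub → kasahabubast.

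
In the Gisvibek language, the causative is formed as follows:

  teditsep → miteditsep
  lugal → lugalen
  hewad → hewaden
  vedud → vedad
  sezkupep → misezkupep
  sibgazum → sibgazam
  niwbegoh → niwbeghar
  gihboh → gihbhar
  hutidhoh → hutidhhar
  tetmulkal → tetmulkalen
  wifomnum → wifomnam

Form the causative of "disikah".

"disikah" has last vowel 'a'. The stems whose last vowel is 'a' (hewad → hewaden, tetmulkal → tetmulkalen, lugal → lugalen) add -en.
So disikah → disikahen.

disikahen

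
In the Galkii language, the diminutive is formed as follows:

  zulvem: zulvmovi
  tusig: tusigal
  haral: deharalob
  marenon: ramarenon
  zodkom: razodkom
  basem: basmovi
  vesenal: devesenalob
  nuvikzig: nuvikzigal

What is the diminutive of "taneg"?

zodkom and zulvem both end in -m yet inflect differently (razodkom, zulvmovi), so the final letter is not what conditions the rule; the last vowel is.
"taneg" has last vowel 'e'. The stems whose last vowel is 'e' (zulvem → zulvmovi, basem → basmovi) delete the last vowel and add -ovi.
So taneg → tangovi.

tangovi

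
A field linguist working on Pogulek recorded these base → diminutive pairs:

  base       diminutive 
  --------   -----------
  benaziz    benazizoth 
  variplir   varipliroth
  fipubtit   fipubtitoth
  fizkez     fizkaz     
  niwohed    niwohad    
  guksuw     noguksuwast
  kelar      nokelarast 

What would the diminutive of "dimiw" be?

dimiwoth

"dimiw" has last vowel 'i'. The stems whose last vowel is 'i' (benaziz → benazizoth, variplir → varipliroth, fipubtit → fipubtitoth) add -oth.
So dimiw → dimiwoth.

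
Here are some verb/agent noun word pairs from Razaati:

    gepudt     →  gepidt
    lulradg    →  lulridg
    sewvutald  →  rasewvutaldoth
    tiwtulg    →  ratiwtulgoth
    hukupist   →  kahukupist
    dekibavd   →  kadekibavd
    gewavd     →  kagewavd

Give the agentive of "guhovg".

lulradg and tiwtulg both end in -g yet inflect differently (lulridg, ratiwtulgoth), so the final letter is not what conditions the rule; the second-to-last letter is.
"guhovg" has second-to-last letter 'v'. The stems whose second-to-last letter is 'v' (dekibavd → kadekibavd, gewavd → kagewavd) add the prefix ka-.
So guhovg → kaguhovg.

kaguhovg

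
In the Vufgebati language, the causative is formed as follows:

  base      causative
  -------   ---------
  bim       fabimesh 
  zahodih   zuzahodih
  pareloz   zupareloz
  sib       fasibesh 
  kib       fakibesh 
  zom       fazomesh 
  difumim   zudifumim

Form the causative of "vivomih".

zom and difumim both end in -m yet inflect differently (fazomesh, zudifumim), so the final letter is not what conditions the rule; the number of vowels is.
"vivomih" has 3 vowels. The stems with 3 vowels (zahodih → zuzahodih, difumim → zudifumim, pareloz → zupareloz) add the prefix zu-.
The other pattern: stems with 1 vowel add fa- … -esh around the stem.
So vivomih → zuvivomih.

zuvivomih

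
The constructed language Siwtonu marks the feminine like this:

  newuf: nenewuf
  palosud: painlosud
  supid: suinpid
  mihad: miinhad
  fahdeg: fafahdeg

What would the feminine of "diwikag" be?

"diwikag" ends in -g. The one such stem in the data (fahdeg → fafahdeg) repeats the first consonant+vowel as a prefix (as does newuf), so the same rule applies.
The other pattern: stems ending in -d insert -in- after the first vowel.
So diwikag → didiwikag.

didiwikag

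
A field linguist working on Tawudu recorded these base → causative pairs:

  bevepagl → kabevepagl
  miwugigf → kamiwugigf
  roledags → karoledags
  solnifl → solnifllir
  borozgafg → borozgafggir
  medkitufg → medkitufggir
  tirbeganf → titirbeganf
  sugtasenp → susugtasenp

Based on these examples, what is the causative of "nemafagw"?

bevepagl and solnifl both end in -l yet inflect differently (kabevepagl, solnifllir), so the final letter is not what conditions the rule; the second-to-last letter is.
"nemafagw" has second-to-last letter 'g'. The stems whose second-to-last letter is 'g' (bevepagl → kabevepagl, miwugigf → kamiwugigf, roledags → karoledags) add the prefix ka-.
The other patterns: stems whose second-to-last letter is 'f' double the final consonant and add -ir; stems whose second-to-last letter is 'n' repeat the first consonant+vowel as a prefix.
So nemafagw → kanemafagw.

kanemafagw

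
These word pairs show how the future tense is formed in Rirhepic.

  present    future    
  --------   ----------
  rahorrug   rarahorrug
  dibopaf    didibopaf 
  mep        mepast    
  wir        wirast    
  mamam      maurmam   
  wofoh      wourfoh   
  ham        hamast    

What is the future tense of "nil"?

nilast

ham and mamam both end in -m yet inflect differently (hamast, maurmam), so the final letter is not what conditions the rule; the number of vowels is.
"nil" has 1 vowel. The stems with 1 vowel (wir → wirast, mep → mepast, ham → hamast) add -ast.
So nil → nilast.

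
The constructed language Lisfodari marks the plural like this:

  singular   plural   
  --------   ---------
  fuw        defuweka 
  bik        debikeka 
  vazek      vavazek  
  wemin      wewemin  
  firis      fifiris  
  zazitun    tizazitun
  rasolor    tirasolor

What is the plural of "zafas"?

bik and vazek both end in -k yet inflect differently (debikeka, vavazek), so the final letter is not what conditions the rule; the number of vowels is.
"zafas" has 2 vowels. The stems with 2 vowels (vazek → vavazek, wemin → wewemin, firis → fifiris) repeat the first consonant+vowel as a prefix.
So zafas → zazafas.

zazafas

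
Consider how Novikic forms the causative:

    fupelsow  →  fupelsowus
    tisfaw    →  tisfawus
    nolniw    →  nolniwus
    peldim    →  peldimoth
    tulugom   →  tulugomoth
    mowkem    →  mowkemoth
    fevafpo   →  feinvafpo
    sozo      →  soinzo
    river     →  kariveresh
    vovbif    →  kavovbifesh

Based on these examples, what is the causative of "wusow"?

nolniw and peldim both have last vowel 'i' yet inflect differently (nolniwus, peldimoth), so the last vowel is not what conditions the rule; the final letter is.
"wusow" ends in -w. The stems ending in -w (fupelsow → fupelsowus, tisfaw → tisfawus, nolniw → nolniwus) add -us.
So wusow → wusowus.

wusowus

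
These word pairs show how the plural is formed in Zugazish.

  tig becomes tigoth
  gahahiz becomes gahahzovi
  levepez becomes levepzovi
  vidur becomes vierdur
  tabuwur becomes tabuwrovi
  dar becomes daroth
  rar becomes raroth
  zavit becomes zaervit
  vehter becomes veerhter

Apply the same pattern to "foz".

rar and vehter both end in -r yet inflect differently (raroth, veerhter), so the final letter is not what conditions the rule; the number of vowels is.
"foz" has 1 vowel. The stems with 1 vowel (tig → tigoth, rar → raroth, dar → daroth) add -oth.
So foz → fozoth.

fozoth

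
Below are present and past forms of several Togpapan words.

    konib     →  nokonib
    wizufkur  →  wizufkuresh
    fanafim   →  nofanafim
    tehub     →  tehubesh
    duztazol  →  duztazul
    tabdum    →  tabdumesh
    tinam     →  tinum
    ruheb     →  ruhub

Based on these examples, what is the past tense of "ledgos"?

ledgus

tehub and konib both end in -b yet inflect differently (tehubesh, nokonib), so the final letter is not what conditions the rule; the last vowel is.
"ledgos" has last vowel 'o'. The one such stem in the data (duztazol → duztazul) changes the last vowel to 'u' (as do tinam, ruheb), so the same rule applies.
The other patterns: stems whose last vowel is 'u' add -esh; stems whose last vowel is 'i' add the prefix no-.
So ledgos → ledgus.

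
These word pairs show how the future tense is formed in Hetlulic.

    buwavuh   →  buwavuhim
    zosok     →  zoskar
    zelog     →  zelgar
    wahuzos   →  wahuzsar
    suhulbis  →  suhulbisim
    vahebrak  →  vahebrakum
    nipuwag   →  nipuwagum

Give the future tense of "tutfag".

tutfagum

vahebrak and zosok both end in -k yet inflect differently (vahebrakum, zoskar), so the final letter is not what conditions the rule; the last vowel is.
"tutfag" has last vowel 'a'. The stems whose last vowel is 'a' (vahebrak → vahebrakum, nipuwag → nipuwagum) add -um.
So tutfag → tutfagum.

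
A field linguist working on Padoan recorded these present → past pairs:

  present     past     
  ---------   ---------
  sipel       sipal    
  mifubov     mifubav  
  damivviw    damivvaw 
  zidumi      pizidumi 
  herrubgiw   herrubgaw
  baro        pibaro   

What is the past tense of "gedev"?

zidumi and damivviw both have last vowel 'i' yet inflect differently (pizidumi, damivvaw), so the last vowel is not what conditions the rule; whether the stem ends in a vowel or a consonant is.
"gedev" ends in a consonant. The stems ending in a consonant (damivviw → damivvaw, herrubgiw → herrubgaw, mifubov → mifubav) change the last vowel to 'a'.
The other pattern: stems ending in a vowel add the prefix pi-.
So gedev → gedav.

gedav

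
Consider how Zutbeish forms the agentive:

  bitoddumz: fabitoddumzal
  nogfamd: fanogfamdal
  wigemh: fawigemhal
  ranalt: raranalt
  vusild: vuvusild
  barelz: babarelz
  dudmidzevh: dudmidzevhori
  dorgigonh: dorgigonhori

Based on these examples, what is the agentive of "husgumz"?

fahusgumzal

nogfamd and vusild both end in -d yet inflect differently (fanogfamdal, vuvusild), so the final letter is not what conditions the rule; the second-to-last letter is.
"husgumz" has second-to-last letter 'm'. The stems whose second-to-last letter is 'm' (bitoddumz → fabitoddumzal, nogfamd → fanogfamdal, wigemh → fawigemhal) add fa- … -al around the stem.
The other patterns: stems whose second-to-last letter is 'l' repeat the first consonant+vowel as a prefix; stems whose second-to-last letter is 'n' or 'v' add -ori.
So husgumz → fahusgumzal.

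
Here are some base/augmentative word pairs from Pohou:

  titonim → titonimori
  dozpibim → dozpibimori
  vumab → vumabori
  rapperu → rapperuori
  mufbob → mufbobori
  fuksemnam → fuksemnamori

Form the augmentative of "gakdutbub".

Every pair shown (titonim → titonimori, dozpibim → dozpibimori, vumab → vumabori, …) follows the same rule: add -ori.
So gakdutbub → gakdutbubori.

gakdutbubori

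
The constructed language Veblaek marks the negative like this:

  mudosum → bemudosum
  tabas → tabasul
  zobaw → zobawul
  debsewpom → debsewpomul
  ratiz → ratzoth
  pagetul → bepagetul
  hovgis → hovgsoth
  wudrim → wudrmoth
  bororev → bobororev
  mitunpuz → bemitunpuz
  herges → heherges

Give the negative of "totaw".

totawul

mudosum and wudrim both end in -m yet inflect differently (bemudosum, wudrmoth), so the final letter is not what conditions the rule; the last vowel is.
"totaw" has last vowel 'a'. The stems whose last vowel is 'a' (tabas → tabasul, zobaw → zobawul) add -ul.
The other patterns: stems whose last vowel is 'u' add the prefix be-; stems whose last vowel is 'i' delete the last vowel and add -oth; stems whose last vowel is 'e' repeat the first consonant+vowel as a prefix.
So totaw → totawul.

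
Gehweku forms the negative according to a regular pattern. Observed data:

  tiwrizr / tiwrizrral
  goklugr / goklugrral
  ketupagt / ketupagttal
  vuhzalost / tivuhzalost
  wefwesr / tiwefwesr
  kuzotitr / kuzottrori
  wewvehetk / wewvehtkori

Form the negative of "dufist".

tidufist

ketupagt and vuhzalost both end in -t yet inflect differently (ketupagttal, tivuhzalost), so the final letter is not what conditions the rule; the second-to-last letter is.
"dufist" has second-to-last letter 's'. The stems whose second-to-last letter is 's' (vuhzalost → tivuhzalost, wefwesr → tiwefwesr) add the prefix ti-.
So dufist → tidufist.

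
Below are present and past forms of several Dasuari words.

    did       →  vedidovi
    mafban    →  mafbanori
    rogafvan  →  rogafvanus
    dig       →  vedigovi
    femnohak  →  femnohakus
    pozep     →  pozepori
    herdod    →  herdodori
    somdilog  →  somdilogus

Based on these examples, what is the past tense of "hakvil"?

hakvilori

did and herdod both end in -d yet inflect differently (vedidovi, herdodori), so the final letter is not what conditions the rule; the number of vowels is.
"hakvil" has 2 vowels. The stems with 2 vowels (herdod → herdodori, pozep → pozepori, mafban → mafbanori) add -ori.
So hakvil → hakvilori.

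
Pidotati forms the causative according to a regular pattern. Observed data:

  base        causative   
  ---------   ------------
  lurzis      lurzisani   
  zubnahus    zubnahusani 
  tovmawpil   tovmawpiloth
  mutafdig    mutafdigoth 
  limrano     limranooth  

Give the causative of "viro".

lurzis and tovmawpil both have last vowel 'i' yet inflect differently (lurzisani, tovmawpiloth), so the last vowel is not what conditions the rule; the final letter is.
"viro" ends in -o. The one such stem in the data (limrano → limranooth) adds -oth, so the same rule applies.
The other pattern: stems ending in -s add -ani.
So viro → virooth.

virooth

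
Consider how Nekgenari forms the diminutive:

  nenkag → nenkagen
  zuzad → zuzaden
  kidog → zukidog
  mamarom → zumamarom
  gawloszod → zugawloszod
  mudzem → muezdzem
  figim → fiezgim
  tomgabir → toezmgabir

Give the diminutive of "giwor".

nenkag and kidog both end in -g yet inflect differently (nenkagen, zukidog), so the final letter is not what conditions the rule; the last vowel is.
"giwor" has last vowel 'o'. The stems whose last vowel is 'o' (kidog → zukidog, mamarom → zumamarom, gawloszod → zugawloszod) add the prefix zu-.
The other patterns: stems whose last vowel is 'a' add -en; stems whose last vowel is 'e' or 'i' insert -ez- after the first vowel.
So giwor → zugiwor.

zugiwor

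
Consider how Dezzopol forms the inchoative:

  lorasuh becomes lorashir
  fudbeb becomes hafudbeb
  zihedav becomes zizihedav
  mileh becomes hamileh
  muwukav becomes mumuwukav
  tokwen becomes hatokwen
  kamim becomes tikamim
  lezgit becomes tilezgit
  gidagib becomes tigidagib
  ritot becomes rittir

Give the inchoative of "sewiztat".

sesewiztat

fudbeb and gidagib both end in -b yet inflect differently (hafudbeb, tigidagib), so the final letter is not what conditions the rule; the last vowel is.
"sewiztat" has last vowel 'a'. The stems whose last vowel is 'a' (muwukav → mumuwukav, zihedav → zizihedav) repeat the first consonant+vowel as a prefix.
The other patterns: stems whose last vowel is 'e' add the prefix ha-; stems whose last vowel is 'i' add the prefix ti-; stems whose last vowel is 'o' or 'u' delete the last vowel and add -ir.
So sewiztat → sesewiztat.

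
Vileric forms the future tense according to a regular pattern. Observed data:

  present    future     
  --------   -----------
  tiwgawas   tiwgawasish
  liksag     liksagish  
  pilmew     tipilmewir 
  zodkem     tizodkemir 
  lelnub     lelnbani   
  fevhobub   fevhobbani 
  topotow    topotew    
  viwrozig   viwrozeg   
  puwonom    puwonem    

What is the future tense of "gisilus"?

gisilsani

pilmew and topotow both end in -w yet inflect differently (tipilmewir, topotew), so the final letter is not what conditions the rule; the last vowel is.
"gisilus" has last vowel 'u'. The stems whose last vowel is 'u' (lelnub → lelnbani, fevhobub → fevhobbani) delete the last vowel and add -ani.
So gisilus → gisilsani.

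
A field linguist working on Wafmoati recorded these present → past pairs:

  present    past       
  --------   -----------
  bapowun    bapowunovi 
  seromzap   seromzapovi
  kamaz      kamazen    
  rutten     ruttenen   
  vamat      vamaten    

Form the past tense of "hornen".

hornenen

bapowun and rutten both end in -n yet inflect differently (bapowunovi, ruttenen), so the final letter is not what conditions the rule; the number of vowels is.
"hornen" has 2 vowels. The stems with 2 vowels (kamaz → kamazen, rutten → ruttenen, vamat → vamaten) add -en.
So hornen → hornenen.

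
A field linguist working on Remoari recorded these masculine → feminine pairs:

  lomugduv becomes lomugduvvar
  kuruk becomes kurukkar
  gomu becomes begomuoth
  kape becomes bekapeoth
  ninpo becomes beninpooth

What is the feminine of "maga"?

bemagaoth

lomugduv and gomu both have last vowel 'u' yet inflect differently (lomugduvvar, begomuoth), so the last vowel is not what conditions the rule; whether the stem ends in a vowel or a consonant is.
"maga" ends in a vowel. The stems ending in a vowel (gomu → begomuoth, kape → bekapeoth, ninpo → beninpooth) add be- … -oth around the stem.
So maga → bemagaoth.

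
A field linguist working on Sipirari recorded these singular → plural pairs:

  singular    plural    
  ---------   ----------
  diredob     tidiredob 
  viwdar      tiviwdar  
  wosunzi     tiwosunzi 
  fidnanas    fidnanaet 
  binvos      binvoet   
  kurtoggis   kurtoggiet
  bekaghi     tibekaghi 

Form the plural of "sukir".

tisukir

"sukir" ends in -r. The one such stem in the data (viwdar → tiviwdar) adds the prefix ti-, so the same rule applies.
The other pattern: stems ending in -s drop the final letter and add -et.
So sukir → tisukir.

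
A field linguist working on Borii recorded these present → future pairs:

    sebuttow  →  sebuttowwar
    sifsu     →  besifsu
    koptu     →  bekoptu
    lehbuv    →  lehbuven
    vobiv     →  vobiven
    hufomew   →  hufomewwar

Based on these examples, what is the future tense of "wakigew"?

sifsu and lehbuv both have last vowel 'u' yet inflect differently (besifsu, lehbuven), so the last vowel is not what conditions the rule; the final letter is.
"wakigew" ends in -w. The stems ending in -w (sebuttow → sebuttowwar, hufomew → hufomewwar) double the final consonant and add -ar.
So wakigew → wakigewwar.

wakigewwar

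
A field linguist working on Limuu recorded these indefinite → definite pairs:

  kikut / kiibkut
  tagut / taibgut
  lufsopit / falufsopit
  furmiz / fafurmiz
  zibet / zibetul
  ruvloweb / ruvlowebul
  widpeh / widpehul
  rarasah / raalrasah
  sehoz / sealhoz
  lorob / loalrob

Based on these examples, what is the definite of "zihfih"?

fazihfih

"zihfih" has last vowel 'i'. The stems whose last vowel is 'i' (lufsopit → falufsopit, furmiz → fafurmiz) add the prefix fa-.
So zihfih → fazihfih.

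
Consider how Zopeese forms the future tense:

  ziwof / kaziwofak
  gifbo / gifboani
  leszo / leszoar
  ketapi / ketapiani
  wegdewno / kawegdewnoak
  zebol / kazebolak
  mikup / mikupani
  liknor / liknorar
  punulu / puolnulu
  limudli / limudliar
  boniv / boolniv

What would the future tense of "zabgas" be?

kazabgasak

leszo and wegdewno both end in -o yet inflect differently (leszoar, kawegdewnoak), so the final letter is not what conditions the rule; the first letter is.
"zabgas" begins with z-. The stems beginning with z- (zebol → kazebolak, ziwof → kaziwofak) add ka- … -ak around the stem.
The other patterns: stems beginning with b- or p- insert -ol- after the first vowel; stems beginning with l- add -ar; stems beginning with g-, k- or m- add -ani.
So zabgas → kazabgasak.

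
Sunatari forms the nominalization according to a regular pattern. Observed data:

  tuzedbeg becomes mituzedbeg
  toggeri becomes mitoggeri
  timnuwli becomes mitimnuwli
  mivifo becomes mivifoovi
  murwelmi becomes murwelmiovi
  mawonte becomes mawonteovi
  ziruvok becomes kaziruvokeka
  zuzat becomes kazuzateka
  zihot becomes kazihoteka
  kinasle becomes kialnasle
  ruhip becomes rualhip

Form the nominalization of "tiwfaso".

mitiwfaso

toggeri and murwelmi both end in -i yet inflect differently (mitoggeri, murwelmiovi), so the final letter is not what conditions the rule; the first letter is.
"tiwfaso" begins with t-. The stems beginning with t- (tuzedbeg → mituzedbeg, toggeri → mitoggeri, timnuwli → mitimnuwli) add the prefix mi-.
So tiwfaso → mitiwfaso.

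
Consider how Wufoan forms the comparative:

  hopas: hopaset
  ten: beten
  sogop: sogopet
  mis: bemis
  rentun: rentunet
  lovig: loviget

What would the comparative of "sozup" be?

sozupet

ten and rentun both end in -n yet inflect differently (beten, rentunet), so the final letter is not what conditions the rule; the number of vowels is.
"sozup" has 2 vowels. The stems with 2 vowels (lovig → loviget, rentun → rentunet, hopas → hopaset) add -et.
The other pattern: stems with 1 vowel add the prefix be-.
So sozup → sozupet.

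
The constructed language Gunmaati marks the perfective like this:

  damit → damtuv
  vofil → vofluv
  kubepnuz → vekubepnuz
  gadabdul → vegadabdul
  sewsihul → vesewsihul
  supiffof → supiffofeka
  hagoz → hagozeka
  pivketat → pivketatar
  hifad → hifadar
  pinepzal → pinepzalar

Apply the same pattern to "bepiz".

vofil and gadabdul both end in -l yet inflect differently (vofluv, vegadabdul), so the final letter is not what conditions the rule; the last vowel is.
"bepiz" has last vowel 'i'. The stems whose last vowel is 'i' (damit → damtuv, vofil → vofluv) delete the last vowel and add -uv.
So bepiz → bepzuv.

bepzuv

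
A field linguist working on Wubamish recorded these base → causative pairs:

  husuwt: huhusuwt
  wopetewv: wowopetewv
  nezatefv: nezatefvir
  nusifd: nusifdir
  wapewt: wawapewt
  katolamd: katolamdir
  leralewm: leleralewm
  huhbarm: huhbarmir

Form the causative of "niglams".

leralewm and huhbarm both end in -m yet inflect differently (leleralewm, huhbarmir), so the final letter is not what conditions the rule; the second-to-last letter is.
"niglams" has second-to-last letter 'm'. The one such stem in the data (katolamd → katolamdir) adds -ir, so the same rule applies.
So niglams → niglamsir.

niglamsir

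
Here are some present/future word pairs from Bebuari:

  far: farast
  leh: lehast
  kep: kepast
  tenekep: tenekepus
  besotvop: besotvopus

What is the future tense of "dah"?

kep and tenekep both end in -p yet inflect differently (kepast, tenekepus), so the final letter is not what conditions the rule; the number of vowels is.
"dah" has 1 vowel. The stems with 1 vowel (far → farast, leh → lehast, kep → kepast) add -ast.
So dah → dahast.

dahast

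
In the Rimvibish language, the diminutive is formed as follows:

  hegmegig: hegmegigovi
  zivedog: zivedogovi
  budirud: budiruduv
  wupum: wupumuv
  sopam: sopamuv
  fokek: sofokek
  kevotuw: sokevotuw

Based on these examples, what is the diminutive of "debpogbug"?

budirud and kevotuw both have last vowel 'u' yet inflect differently (budiruduv, sokevotuw), so the last vowel is not what conditions the rule; the final letter is.
"debpogbug" ends in -g. The stems ending in -g (hegmegig → hegmegigovi, zivedog → zivedogovi) add -ovi.
The other patterns: stems ending in -d or -m add -uv; stems ending in -k or -w add the prefix so-.
So debpogbug → debpogbugovi.

debpogbugovi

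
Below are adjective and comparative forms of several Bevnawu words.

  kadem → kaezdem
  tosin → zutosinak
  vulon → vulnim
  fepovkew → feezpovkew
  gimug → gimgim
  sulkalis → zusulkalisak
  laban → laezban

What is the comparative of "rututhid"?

zurututhidak

laban and vulon both end in -n yet inflect differently (laezban, vulnim), so the final letter is not what conditions the rule; the last vowel is.
"rututhid" has last vowel 'i'. The stems whose last vowel is 'i' (tosin → zutosinak, sulkalis → zusulkalisak) add zu- … -ak around the stem.
The other patterns: stems whose last vowel is 'a' or 'e' insert -ez- after the first vowel; stems whose last vowel is 'o' or 'u' delete the last vowel and add -im.
So rututhid → zurututhidak.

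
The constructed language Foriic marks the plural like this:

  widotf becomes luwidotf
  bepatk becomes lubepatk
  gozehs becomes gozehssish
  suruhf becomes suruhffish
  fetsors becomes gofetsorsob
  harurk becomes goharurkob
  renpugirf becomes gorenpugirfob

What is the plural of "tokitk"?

lutokitk

"tokitk" has second-to-last letter 't'. The stems whose second-to-last letter is 't' (widotf → luwidotf, bepatk → lubepatk) add the prefix lu-.
The other patterns: stems whose second-to-last letter is 'h' double the final consonant and add -ish; stems whose second-to-last letter is 'r' add go- … -ob around the stem.
So tokitk → lutokitk.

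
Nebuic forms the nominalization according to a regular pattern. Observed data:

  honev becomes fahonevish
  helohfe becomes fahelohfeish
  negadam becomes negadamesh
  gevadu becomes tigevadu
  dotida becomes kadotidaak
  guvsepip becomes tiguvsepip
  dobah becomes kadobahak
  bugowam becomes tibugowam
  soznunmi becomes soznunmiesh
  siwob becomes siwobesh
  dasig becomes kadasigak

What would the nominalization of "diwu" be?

kadiwuak

bugowam and negadam both end in -m yet inflect differently (tibugowam, negadamesh), so the final letter is not what conditions the rule; the first letter is.
"diwu" begins with d-. The stems beginning with d- (dotida → kadotidaak, dobah → kadobahak, dasig → kadasigak) add ka- … -ak around the stem.
The other patterns: stems beginning with b- or g- add the prefix ti-; stems beginning with h- add fa- … -ish around the stem; stems beginning with n- or s- add -esh.
So diwu → kadiwuak.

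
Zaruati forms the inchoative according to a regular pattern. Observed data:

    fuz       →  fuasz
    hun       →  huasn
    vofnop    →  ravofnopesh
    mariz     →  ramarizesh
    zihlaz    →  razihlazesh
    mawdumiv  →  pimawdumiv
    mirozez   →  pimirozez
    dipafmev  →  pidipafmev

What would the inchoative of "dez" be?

deasz

fuz and mariz both end in -z yet inflect differently (fuasz, ramarizesh), so the final letter is not what conditions the rule; the number of vowels is.
"dez" has 1 vowel. The stems with 1 vowel (fuz → fuasz, hun → huasn) insert -as- after the first vowel.
The other patterns: stems with 2 vowels add ra- … -esh around the stem; stems with 3 vowels add the prefix pi-.
So dez → deasz.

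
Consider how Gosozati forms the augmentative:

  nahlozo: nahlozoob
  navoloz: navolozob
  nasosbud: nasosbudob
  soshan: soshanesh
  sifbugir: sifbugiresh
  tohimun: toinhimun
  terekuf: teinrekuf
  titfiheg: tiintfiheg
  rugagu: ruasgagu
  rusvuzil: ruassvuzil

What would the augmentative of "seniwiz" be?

seniwizesh

soshan and tohimun both end in -n yet inflect differently (soshanesh, toinhimun), so the final letter is not what conditions the rule; the first letter is.
"seniwiz" begins with s-. The stems beginning with s- (soshan → soshanesh, sifbugir → sifbugiresh) add -esh.
So seniwiz → seniwizesh.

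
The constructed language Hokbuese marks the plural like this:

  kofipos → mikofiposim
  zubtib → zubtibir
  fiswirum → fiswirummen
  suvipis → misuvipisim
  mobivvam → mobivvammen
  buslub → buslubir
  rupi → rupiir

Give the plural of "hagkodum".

suvipis and rupi both have last vowel 'i' yet inflect differently (misuvipisim, rupiir), so the last vowel is not what conditions the rule; the final letter is.
"hagkodum" ends in -m. The stems ending in -m (fiswirum → fiswirummen, mobivvam → mobivvammen) double the final consonant and add -en.
The other patterns: stems ending in -s add mi- … -im around the stem; stems ending in -b or -i add -ir.
So hagkodum → hagkodummen.

hagkodummen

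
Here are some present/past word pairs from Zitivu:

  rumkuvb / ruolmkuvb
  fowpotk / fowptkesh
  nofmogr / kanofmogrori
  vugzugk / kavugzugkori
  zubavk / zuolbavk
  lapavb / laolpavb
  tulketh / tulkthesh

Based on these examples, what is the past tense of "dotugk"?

kadotugkori

fowpotk and zubavk both end in -k yet inflect differently (fowptkesh, zuolbavk), so the final letter is not what conditions the rule; the second-to-last letter is.
"dotugk" has second-to-last letter 'g'. The stems whose second-to-last letter is 'g' (nofmogr → kanofmogrori, vugzugk → kavugzugkori) add ka- … -ori around the stem.
The other patterns: stems whose second-to-last letter is 't' delete the last vowel and add -esh; stems whose second-to-last letter is 'v' insert -ol- after the first vowel.
So dotugk → kadotugkori.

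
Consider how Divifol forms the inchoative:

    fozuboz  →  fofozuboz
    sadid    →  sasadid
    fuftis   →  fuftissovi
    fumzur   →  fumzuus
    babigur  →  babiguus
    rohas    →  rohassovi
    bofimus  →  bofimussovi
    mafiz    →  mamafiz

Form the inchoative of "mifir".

fumzur and bofimus both have last vowel 'u' yet inflect differently (fumzuus, bofimussovi), so the last vowel is not what conditions the rule; the final letter is.
"mifir" ends in -r. The stems ending in -r (fumzur → fumzuus, babigur → babiguus) drop the final letter and add -us.
So mifir → mifius.

mifius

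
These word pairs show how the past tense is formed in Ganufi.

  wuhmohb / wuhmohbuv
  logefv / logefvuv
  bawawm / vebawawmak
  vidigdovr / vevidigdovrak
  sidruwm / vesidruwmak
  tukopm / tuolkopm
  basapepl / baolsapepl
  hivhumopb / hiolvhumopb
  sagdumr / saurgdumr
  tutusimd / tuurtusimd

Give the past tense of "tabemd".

taurbemd

"tabemd" has second-to-last letter 'm'. The stems whose second-to-last letter is 'm' (sagdumr → saurgdumr, tutusimd → tuurtusimd) insert -ur- after the first vowel.
So tabemd → taurbemd.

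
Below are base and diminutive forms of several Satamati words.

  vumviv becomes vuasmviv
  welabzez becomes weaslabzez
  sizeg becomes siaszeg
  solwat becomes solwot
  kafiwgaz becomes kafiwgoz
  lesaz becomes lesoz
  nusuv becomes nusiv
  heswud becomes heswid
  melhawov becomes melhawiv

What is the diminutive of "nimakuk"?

welabzez and kafiwgaz both end in -z yet inflect differently (weaslabzez, kafiwgoz), so the final letter is not what conditions the rule; the last vowel is.
"nimakuk" has last vowel 'u'. The stems whose last vowel is 'u' (nusuv → nusiv, heswud → heswid) change the last vowel to 'i'.
The other patterns: stems whose last vowel is 'e' or 'i' insert -as- after the first vowel; stems whose last vowel is 'a' change the last vowel to 'o'.
So nimakuk → nimakik.

nimakik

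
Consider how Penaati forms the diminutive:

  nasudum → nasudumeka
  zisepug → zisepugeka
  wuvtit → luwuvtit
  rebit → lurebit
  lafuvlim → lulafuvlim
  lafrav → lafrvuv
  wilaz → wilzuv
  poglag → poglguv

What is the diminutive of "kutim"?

lukutim

"kutim" has last vowel 'i'. The stems whose last vowel is 'i' (wuvtit → luwuvtit, rebit → lurebit, lafuvlim → lulafuvlim) add the prefix lu-.
The other patterns: stems whose last vowel is 'u' add -eka; stems whose last vowel is 'a' delete the last vowel and add -uv.
So kutim → lukutim.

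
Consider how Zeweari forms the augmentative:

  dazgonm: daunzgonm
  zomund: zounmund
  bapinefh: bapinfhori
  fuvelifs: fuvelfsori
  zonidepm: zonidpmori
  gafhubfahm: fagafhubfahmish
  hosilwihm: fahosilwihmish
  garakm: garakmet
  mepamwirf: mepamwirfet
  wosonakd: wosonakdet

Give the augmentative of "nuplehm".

fanuplehmish

"nuplehm" has second-to-last letter 'h'. The stems whose second-to-last letter is 'h' (gafhubfahm → fagafhubfahmish, hosilwihm → fahosilwihmish) add fa- … -ish around the stem.
So nuplehm → fanuplehmish.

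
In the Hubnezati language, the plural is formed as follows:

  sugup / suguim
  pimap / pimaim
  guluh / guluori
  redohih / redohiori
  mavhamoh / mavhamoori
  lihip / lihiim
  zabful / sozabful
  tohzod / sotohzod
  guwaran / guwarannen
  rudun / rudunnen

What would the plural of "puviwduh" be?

pimap and guwaran both have last vowel 'a' yet inflect differently (pimaim, guwarannen), so the last vowel is not what conditions the rule; the final letter is.
"puviwduh" ends in -h. The stems ending in -h (guluh → guluori, redohih → redohiori, mavhamoh → mavhamoori) drop the final letter and add -ori.
The other patterns: stems ending in -p drop the final letter and add -im; stems ending in -n double the final consonant and add -en; stems ending in -d or -l add the prefix so-.
So puviwduh → puviwduori.

puviwduori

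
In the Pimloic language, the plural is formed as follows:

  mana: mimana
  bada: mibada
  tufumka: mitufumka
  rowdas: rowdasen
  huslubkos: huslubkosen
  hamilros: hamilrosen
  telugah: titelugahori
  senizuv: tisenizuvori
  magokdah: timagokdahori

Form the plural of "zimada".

"zimada" ends in -a. The stems ending in -a (mana → mimana, bada → mibada, tufumka → mitufumka) add the prefix mi-.
So zimada → mizimada.

mizimada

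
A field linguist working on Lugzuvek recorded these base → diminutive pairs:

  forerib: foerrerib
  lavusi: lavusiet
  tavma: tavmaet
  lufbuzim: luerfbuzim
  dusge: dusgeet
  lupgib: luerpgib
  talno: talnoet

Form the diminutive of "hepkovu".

hepkovuet

lufbuzim and lavusi both have last vowel 'i' yet inflect differently (luerfbuzim, lavusiet), so the last vowel is not what conditions the rule; whether the stem ends in a vowel or a consonant is.
"hepkovu" ends in a vowel. The stems ending in a vowel (tavma → tavmaet, dusge → dusgeet, talno → talnoet) add -et.
The other pattern: stems ending in a consonant insert -er- after the first vowel.
So hepkovu → hepkovuet.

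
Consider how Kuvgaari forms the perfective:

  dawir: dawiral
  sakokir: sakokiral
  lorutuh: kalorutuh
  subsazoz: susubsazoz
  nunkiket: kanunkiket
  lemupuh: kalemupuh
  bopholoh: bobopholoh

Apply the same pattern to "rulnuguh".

karulnuguh

"rulnuguh" has last vowel 'u'. The stems whose last vowel is 'u' (lorutuh → kalorutuh, lemupuh → kalemupuh) add the prefix ka-.
So rulnuguh → karulnuguh.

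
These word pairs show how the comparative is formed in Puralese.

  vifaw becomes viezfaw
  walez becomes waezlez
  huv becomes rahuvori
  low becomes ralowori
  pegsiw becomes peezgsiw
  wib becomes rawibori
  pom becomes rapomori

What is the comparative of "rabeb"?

raezbeb

low and pegsiw both end in -w yet inflect differently (ralowori, peezgsiw), so the final letter is not what conditions the rule; the number of vowels is.
"rabeb" has 2 vowels. The stems with 2 vowels (pegsiw → peezgsiw, vifaw → viezfaw, walez → waezlez) insert -ez- after the first vowel.
So rabeb → raezbeb.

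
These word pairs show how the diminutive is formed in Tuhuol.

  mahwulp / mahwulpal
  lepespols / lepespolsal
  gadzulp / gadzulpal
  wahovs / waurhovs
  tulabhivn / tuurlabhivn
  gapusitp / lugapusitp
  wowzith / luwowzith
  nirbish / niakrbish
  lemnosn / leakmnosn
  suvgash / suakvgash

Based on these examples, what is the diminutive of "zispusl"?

lepespols and wahovs both end in -s yet inflect differently (lepespolsal, waurhovs), so the final letter is not what conditions the rule; the second-to-last letter is.
"zispusl" has second-to-last letter 's'. The stems whose second-to-last letter is 's' (nirbish → niakrbish, lemnosn → leakmnosn, suvgash → suakvgash) insert -ak- after the first vowel.
So zispusl → ziakspusl.

ziakspusl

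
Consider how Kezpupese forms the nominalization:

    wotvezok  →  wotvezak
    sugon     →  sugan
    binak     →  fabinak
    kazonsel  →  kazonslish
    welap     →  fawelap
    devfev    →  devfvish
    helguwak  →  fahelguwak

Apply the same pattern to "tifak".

fatifak

"tifak" has last vowel 'a'. The stems whose last vowel is 'a' (welap → fawelap, binak → fabinak, helguwak → fahelguwak) add the prefix fa-.
So tifak → fatifak.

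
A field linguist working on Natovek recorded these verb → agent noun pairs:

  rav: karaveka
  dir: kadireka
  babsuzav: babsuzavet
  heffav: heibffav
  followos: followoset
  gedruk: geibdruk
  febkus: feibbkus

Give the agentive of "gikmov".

"gikmov" has 2 vowels. The stems with 2 vowels (febkus → feibbkus, gedruk → geibdruk, heffav → heibffav) insert -ib- after the first vowel.
So gikmov → giibkmov.

giibkmov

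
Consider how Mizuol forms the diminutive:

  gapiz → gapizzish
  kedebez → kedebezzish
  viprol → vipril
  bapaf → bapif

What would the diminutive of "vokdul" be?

gapiz and viprol both have 2 vowels yet inflect differently (gapizzish, vipril), so the number of vowels is not what conditions the rule; the final letter is.
"vokdul" ends in -l. The one such stem in the data (viprol → vipril) changes the last vowel to 'i' (as does bapaf), so the same rule applies.
The other pattern: stems ending in -z double the final consonant and add -ish.
So vokdul → vokdil.

vokdil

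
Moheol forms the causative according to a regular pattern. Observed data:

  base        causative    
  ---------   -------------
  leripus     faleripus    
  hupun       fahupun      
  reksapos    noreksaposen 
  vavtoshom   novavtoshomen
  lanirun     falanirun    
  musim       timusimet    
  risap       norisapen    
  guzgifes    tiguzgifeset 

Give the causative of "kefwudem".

tikefwudemet

"kefwudem" has last vowel 'e'. The one such stem in the data (guzgifes → tiguzgifeset) adds ti- … -et around the stem, so the same rule applies.
The other patterns: stems whose last vowel is 'u' add the prefix fa-; stems whose last vowel is 'a' or 'o' add no- … -en around the stem.
So kefwudem → tikefwudemet.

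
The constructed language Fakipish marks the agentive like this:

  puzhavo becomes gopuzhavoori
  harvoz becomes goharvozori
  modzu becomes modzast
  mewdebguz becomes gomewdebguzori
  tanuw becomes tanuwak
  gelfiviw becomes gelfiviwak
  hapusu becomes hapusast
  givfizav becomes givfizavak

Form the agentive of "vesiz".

govesizori

"vesiz" ends in -z. The stems ending in -z (mewdebguz → gomewdebguzori, harvoz → goharvozori) add go- … -ori around the stem.
So vesiz → govesizori.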